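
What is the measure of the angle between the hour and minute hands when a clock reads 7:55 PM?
Hour hand position: 7 x 30 + 55 x 0.5 = 237.5 degrees
Minute hand position: 55 x 6 = 330 degrees
Difference: |237.5 - 330| = 92.5 degrees
The angle between the hands is 92.5 degrees

Final answer: 92.5 degrees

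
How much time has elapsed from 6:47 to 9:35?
From 6:47 to 9:35:
(9 x 60 + 35) - (6 x 60 + 47) = 575 - 407 = 168 minutes
= 2 hours and 48 minutes

Final answer: 2 hours and 48 minutes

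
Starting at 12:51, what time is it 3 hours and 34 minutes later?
Starting time: 12:51
Adding 34 minutes to 51 minutes: 51 + 34 = 85 minutes = 1 hour and 25 minutes
Adding 3 hours: 12 + 3 + 1 (carry) = 16 - 12 = 4
Final time: 4:25

Final answer: 4:25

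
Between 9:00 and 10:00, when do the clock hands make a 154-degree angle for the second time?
At t minutes past 9:00, the hour hand is at 30 x 9 + 0.5t degrees and the minute hand is at 6t degrees.
The smaller angle between them is 154 degrees when |30H - 5.5t| = 154 or |30H - 5.5t| = 206.
With H = 9, solve 30 x 9 - 5.5t = +/- target for each target:
  t = (30 x 9 - 154) / 5.5 = 21.09
  t = (30 x 9 + 154) / 5.5 = 77.09 (outside (0, 60))
  t = (30 x 9 - 206) / 5.5 = 11.64
  t = (30 x 9 + 206) / 5.5 = 86.55 (outside (0, 60))
Valid solutions in (0, 60): {11.64, 21.09} minutes.
The second occurrence is t = 21.09 minutes.
The hands form a 154-degree angle at 21.09 minutes past 9:00.

Final answer: 21.09 minutes past 9:00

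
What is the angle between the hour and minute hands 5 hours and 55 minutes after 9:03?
First find the time 5 hours and 55 minutes after 9:03.
Total minutes: 9 x 60 + 3 + 5 x 60 + 55 = 898.
898 mod 720 = 178 minutes = 2:58.
Now compute the angle at 2:58:
Hour hand: 2 x 30 + 58 x 0.5 = 89 degrees
Minute hand: 58 x 6 = 348 degrees
Difference: |89 - 348| = 259 degrees
Smaller angle: 360 - 259 = 101 degrees

Final answer: 101 degrees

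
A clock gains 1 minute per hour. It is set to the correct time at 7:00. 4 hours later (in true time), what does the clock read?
For every 60 true minutes, the faulty clock advances 60 + 1 = 61 minutes.
True elapsed: 4 hours = 240 minutes.
Faulty clock advances: 240 x 61/60 = 244 minutes (drift: 4 minutes ahead).
Shown time: 7:00 + 244 minutes = 11:04.

Final answer: 11:04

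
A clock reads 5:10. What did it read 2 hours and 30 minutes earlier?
Starting time: 5:10 = 310 total minutes past 12:00
Subtracting: 2 hours and 30 minutes = 150 minutes
310 - 150 = 160 minutes
= 2 hours and 40 minutes past 12:00 = 2:40

Final answer: 2:40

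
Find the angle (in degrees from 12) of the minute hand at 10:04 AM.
The minute hand moves 6 degrees per minute.
At 10:04: 4 x 6 = 24 degrees

Final answer: 24 degrees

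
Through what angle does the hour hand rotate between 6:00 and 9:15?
The hour hand moves 0.5 degrees per minute.
Time elapsed: 9:15 - 6:00 = 195 minutes
Angular displacement: 195 x 0.5 = 97.5 degrees

Final answer: 97.5 degrees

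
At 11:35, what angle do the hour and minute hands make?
Hour hand position: 11 x 30 + 35 x 0.5 = 347.5 degrees
Minute hand position: 35 x 6 = 210 degrees
Difference: |347.5 - 210| = 137.5 degrees
The angle between the hands is 137.5 degrees

Final answer: 137.5 degrees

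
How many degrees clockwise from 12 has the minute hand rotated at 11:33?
The minute hand moves 6 degrees per minute.
At 11:33: 33 x 6 = 198 degrees

Final answer: 198 degrees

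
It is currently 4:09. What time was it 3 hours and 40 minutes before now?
Starting time: 4:09 = 249 total minutes past 12:00
Subtracting: 3 hours and 40 minutes = 220 minutes
249 - 220 = 29 minutes
= 29 minutes past 12:00 = 12:29

Final answer: 12:29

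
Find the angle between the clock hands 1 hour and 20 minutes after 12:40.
First find the time 1 hour and 20 minutes after 12:40.
Total minutes: 12 x 60 + 40 + 1 x 60 + 20 = 840.
840 mod 720 = 120 minutes = 2:00.
Now compute the angle at 2:00:
Hour hand: 2 x 30 + 0 x 0.5 = 60 degrees
Minute hand: 0 x 6 = 0 degrees
Difference: |60 - 0| = 60 degrees
The angle is 60 degrees

Final answer: 60 degrees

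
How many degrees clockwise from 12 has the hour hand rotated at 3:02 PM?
The hour hand moves 30 degrees per hour and 0.5 degrees per minute.
At 3:02: (3) x 30 + 2 x 0.5 = 90 + 1 = 91 degrees

Final answer: 91 degrees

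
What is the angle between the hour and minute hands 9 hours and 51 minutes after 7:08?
First find the time 9 hours and 51 minutes after 7:08.
Total minutes: 7 x 60 + 8 + 9 x 60 + 51 = 1019.
1019 mod 720 = 299 minutes = 4:59.
Now compute the angle at 4:59:
Hour hand: 4 x 30 + 59 x 0.5 = 149.5 degrees
Minute hand: 59 x 6 = 354 degrees
Difference: |149.5 - 354| = 204.5 degrees
Smaller angle: 360 - 204.5 = 155.5 degrees

Final answer: 155.5 degrees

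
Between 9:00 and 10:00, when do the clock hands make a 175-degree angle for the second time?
At t minutes past 9:00, the hour hand is at 30 x 9 + 0.5t degrees and the minute hand is at 6t degrees.
The smaller angle between them is 175 degrees when |30H - 5.5t| = 175 or |30H - 5.5t| = 185.
With H = 9, solve 30 x 9 - 5.5t = +/- target for each target:
  t = (30 x 9 - 175) / 5.5 = 17.27
  t = (30 x 9 + 175) / 5.5 = 80.91 (outside (0, 60))
  t = (30 x 9 - 185) / 5.5 = 15.45
  t = (30 x 9 + 185) / 5.5 = 82.73 (outside (0, 60))
Valid solutions in (0, 60): {15.45, 17.27} minutes.
The second occurrence is t = 17.27 minutes.
The hands form a 175-degree angle at 17.27 minutes past 9:00.

Final answer: 17.27 minutes past 9:00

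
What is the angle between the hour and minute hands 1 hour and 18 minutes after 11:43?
First find the time 1 hour and 18 minutes after 11:43.
Total minutes: 11 x 60 + 43 + 1 x 60 + 18 = 781.
781 mod 720 = 61 minutes = 1:01.
Now compute the angle at 1:01:
Hour hand: 1 x 30 + 1 x 0.5 = 30.5 degrees
Minute hand: 1 x 6 = 6 degrees
Difference: |30.5 - 6| = 24.5 degrees
The angle is 24.5 degrees

Final answer: 24.5 degrees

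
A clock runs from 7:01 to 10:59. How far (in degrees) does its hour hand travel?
The hour hand moves 0.5 degrees per minute.
Time elapsed: 10:59 - 7:01 = 238 minutes
Angular displacement: 238 x 0.5 = 119 degrees

Final answer: 119 degrees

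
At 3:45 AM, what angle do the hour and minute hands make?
Hour hand position: 3 x 30 + 45 x 0.5 = 112.5 degrees
Minute hand position: 45 x 6 = 270 degrees
Difference: |112.5 - 270| = 157.5 degrees
The angle between the hands is 157.5 degrees

Final answer: 157.5 degrees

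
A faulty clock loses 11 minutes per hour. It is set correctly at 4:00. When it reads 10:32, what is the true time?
For every 60 true minutes, the faulty clock advances 49 minutes, so 1 faulty-clock minute corresponds to 60/49 true minutes.
From 4:00 to 10:32 on the faulty dial is 392 minutes.
True elapsed: 392 x 60/49 = 480 minutes = 8 hours.
True time: 4:00 + 8 hours = 12:00.

Final answer: 12:00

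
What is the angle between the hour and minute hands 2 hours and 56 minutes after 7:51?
First find the time 2 hours and 56 minutes after 7:51.
Total minutes: 7 x 60 + 51 + 2 x 60 + 56 = 647.
647 mod 720 = 647 minutes = 10:47.
Now compute the angle at 10:47:
Hour hand: 10 x 30 + 47 x 0.5 = 323.5 degrees
Minute hand: 47 x 6 = 282 degrees
Difference: |323.5 - 282| = 41.5 degrees
The angle is 41.5 degrees

Final answer: 41.5 degrees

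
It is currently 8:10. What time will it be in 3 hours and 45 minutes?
Starting time: 8:10
Adding 45 minutes to 10 minutes: 10 + 45 = 55 minutes
Adding 3 hours: 8 + 3 = 11
Final time: 11:55

Final answer: 11:55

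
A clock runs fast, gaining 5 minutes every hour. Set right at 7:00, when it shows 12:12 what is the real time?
For every 60 true minutes, the faulty clock advances 65 minutes, so 1 faulty-clock minute corresponds to 60/65 true minutes.
From 7:00 to 12:12 on the faulty dial is 312 minutes.
True elapsed: 312 x 60/65 = 288 minutes = 4 hours and 48 minutes.
True time: 7:00 + 4 hours and 48 minutes = 11:48.

Final answer: 11:48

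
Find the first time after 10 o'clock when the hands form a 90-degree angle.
At t minutes past 10:00, the hour hand is at 30 x 10 + 0.5t degrees and the minute hand is at 6t degrees.
The smaller angle between them is 90 degrees when |30H - 5.5t| = 90 or |30H - 5.5t| = 270.
With H = 10, solve 30 x 10 - 5.5t = +/- target for each target:
  t = (30 x 10 - 90) / 5.5 = 38.18
  t = (30 x 10 + 90) / 5.5 = 70.91 (outside (0, 60))
  t = (30 x 10 - 270) / 5.5 = 5.45
  t = (30 x 10 + 270) / 5.5 = 103.64 (outside (0, 60))
Valid solutions in (0, 60): {5.45, 38.18} minutes.
First occurrence: t = 5.45 minutes.
The hands are at right angles at 5.45 minutes past 10:00.

Final answer: 5.45 minutes past 10:00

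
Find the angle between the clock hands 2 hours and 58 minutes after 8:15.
First find the time 2 hours and 58 minutes after 8:15.
Total minutes: 8 x 60 + 15 + 2 x 60 + 58 = 673.
673 mod 720 = 673 minutes = 11:13.
Now compute the angle at 11:13:
Hour hand: 11 x 30 + 13 x 0.5 = 336.5 degrees
Minute hand: 13 x 6 = 78 degrees
Difference: |336.5 - 78| = 258.5 degrees
Smaller angle: 360 - 258.5 = 101.5 degrees

Final answer: 101.5 degrees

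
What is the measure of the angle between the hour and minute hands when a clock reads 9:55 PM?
Hour hand position: 9 x 30 + 55 x 0.5 = 297.5 degrees
Minute hand position: 55 x 6 = 330 degrees
Difference: |297.5 - 330| = 32.5 degrees
The angle between the hands is 32.5 degrees

Final answer: 32.5 degrees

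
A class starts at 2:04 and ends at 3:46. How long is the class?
From 2:04 to 3:46:
(3 x 60 + 46) - (2 x 60 + 4) = 226 - 124 = 102 minutes
= 1 hour and 42 minutes

Final answer: 1 hour and 42 minutes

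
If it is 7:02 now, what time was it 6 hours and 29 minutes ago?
Starting time: 7:02 = 422 total minutes past 12:00
Subtracting: 6 hours and 29 minutes = 389 minutes
422 - 389 = 33 minutes
= 33 minutes past 12:00 = 12:33

Final answer: 12:33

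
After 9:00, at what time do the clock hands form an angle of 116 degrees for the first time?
At t minutes past 9:00, the hour hand is at 30 x 9 + 0.5t degrees and the minute hand is at 6t degrees.
The smaller angle between them is 116 degrees when |30H - 5.5t| = 116 or |30H - 5.5t| = 244.
With H = 9, solve 30 x 9 - 5.5t = +/- target for each target:
  t = (30 x 9 - 116) / 5.5 = 28
  t = (30 x 9 + 116) / 5.5 = 70.18 (outside (0, 60))
  t = (30 x 9 - 244) / 5.5 = 4.73
  t = (30 x 9 + 244) / 5.5 = 93.45 (outside (0, 60))
Valid solutions in (0, 60): {4.73, 28} minutes.
The first occurrence is t = 4.73 minutes.
The hands form a 116-degree angle at 4.73 minutes past 9:00.

Final answer: 4.73 minutes past 9:00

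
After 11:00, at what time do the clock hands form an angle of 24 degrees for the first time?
At t minutes past 11:00, the hour hand is at 30 x 11 + 0.5t degrees and the minute hand is at 6t degrees.
The smaller angle between them is 24 degrees when |30H - 5.5t| = 24 or |30H - 5.5t| = 336.
With H = 11, solve 30 x 11 - 5.5t = +/- target for each target:
  t = (30 x 11 - 24) / 5.5 = 55.64
  t = (30 x 11 + 24) / 5.5 = 64.36 (outside (0, 60))
  t = (30 x 11 - 336) / 5.5 = -1.09 (outside (0, 60))
  t = (30 x 11 + 336) / 5.5 = 121.09 (outside (0, 60))
Valid solutions in (0, 60): {55.64} minutes.
The first occurrence is t = 55.64 minutes.
The hands form a 24-degree angle at 55.64 minutes past 11:00.

Final answer: 55.64 minutes past 11:00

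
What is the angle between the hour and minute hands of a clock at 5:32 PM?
Hour hand position: 5 x 30 + 32 x 0.5 = 166 degrees
Minute hand position: 32 x 6 = 192 degrees
Difference: |166 - 192| = 26 degrees
The angle between the hands is 26 degrees

Final answer: 26 degrees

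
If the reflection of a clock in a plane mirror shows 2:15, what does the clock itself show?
Reflection across the vertical (12-6) axis maps a hand at angle A degrees to (360 - A) degrees, which sends a reading of T minutes past 12:00 to (720 - T) minutes past 12:00.
Mirror reads 2:15 = 135 minutes past 12:00.
Actual time: (720 - 135) mod 720 = 585 minutes = 9:45.

Final answer: 9:45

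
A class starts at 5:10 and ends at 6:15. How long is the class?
From 5:10 to 6:15:
(6 x 60 + 15) - (5 x 60 + 10) = 375 - 310 = 65 minutes
= 1 hour and 5 minutes

Final answer: 1 hour and 5 minutes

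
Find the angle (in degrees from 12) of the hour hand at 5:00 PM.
The hour hand moves 30 degrees per hour and 0.5 degrees per minute.
At 5:00: (5) x 30 + 0 x 0.5 = 150 + 0 = 150 degrees

Final answer: 150 degrees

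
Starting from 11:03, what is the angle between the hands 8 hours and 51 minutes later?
First find the time 8 hours and 51 minutes after 11:03.
Total minutes: 11 x 60 + 3 + 8 x 60 + 51 = 1194.
1194 mod 720 = 474 minutes = 7:54.
Now compute the angle at 7:54:
Hour hand: 7 x 30 + 54 x 0.5 = 237 degrees
Minute hand: 54 x 6 = 324 degrees
Difference: |237 - 324| = 87 degrees
The angle is 87 degrees

Final answer: 87 degrees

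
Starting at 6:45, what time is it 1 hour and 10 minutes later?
Starting time: 6:45
Adding 10 minutes to 45 minutes: 45 + 10 = 55 minutes
Adding 1 hour: 6 + 1 = 7
Final time: 7:55

Final answer: 7:55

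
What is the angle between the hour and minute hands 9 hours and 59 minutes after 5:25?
First find the time 9 hours and 59 minutes after 5:25.
Total minutes: 5 x 60 + 25 + 9 x 60 + 59 = 924.
924 mod 720 = 204 minutes = 3:24.
Now compute the angle at 3:24:
Hour hand: 3 x 30 + 24 x 0.5 = 102 degrees
Minute hand: 24 x 6 = 144 degrees
Difference: |102 - 144| = 42 degrees
The angle is 42 degrees

Final answer: 42 degrees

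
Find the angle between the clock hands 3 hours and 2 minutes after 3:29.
First find the time 3 hours and 2 minutes after 3:29.
Total minutes: 3 x 60 + 29 + 3 x 60 + 2 = 391.
391 mod 720 = 391 minutes = 6:31.
Now compute the angle at 6:31:
Hour hand: 6 x 30 + 31 x 0.5 = 195.5 degrees
Minute hand: 31 x 6 = 186 degrees
Difference: |195.5 - 186| = 9.5 degrees
The angle is 9.5 degrees

Final answer: 9.5 degrees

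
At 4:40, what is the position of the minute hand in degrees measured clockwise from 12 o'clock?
The minute hand moves 6 degrees per minute.
At 4:40: 40 x 6 = 240 degrees

Final answer: 240 degrees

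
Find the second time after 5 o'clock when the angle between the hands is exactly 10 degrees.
At t minutes past 5:00, the hour hand is at 30 x 5 + 0.5t degrees and the minute hand is at 6t degrees.
The smaller angle between them is 10 degrees when |30H - 5.5t| = 10 or |30H - 5.5t| = 350.
With H = 5, solve 30 x 5 - 5.5t = +/- target for each target:
  t = (30 x 5 - 10) / 5.5 = 25.45
  t = (30 x 5 + 10) / 5.5 = 29.09
  t = (30 x 5 - 350) / 5.5 = -36.36 (outside (0, 60))
  t = (30 x 5 + 350) / 5.5 = 90.91 (outside (0, 60))
Valid solutions in (0, 60): {25.45, 29.09} minutes.
The second occurrence is t = 29.09 minutes.
The hands form a 10-degree angle at 29.09 minutes past 5:00.

Final answer: 29.09 minutes past 5:00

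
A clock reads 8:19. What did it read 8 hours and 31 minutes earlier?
Starting time: 8:19 = 499 total minutes past 12:00
Subtracting: 8 hours and 31 minutes = 511 minutes
499 - 511 = -12 (negative, add 12 hours = 720) = 708 minutes
= 11 hours and 48 minutes past 12:00 = 11:48

Final answer: 11:48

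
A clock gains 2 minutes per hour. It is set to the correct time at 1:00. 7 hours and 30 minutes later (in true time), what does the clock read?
For every 60 true minutes, the faulty clock advances 60 + 2 = 62 minutes.
True elapsed: 7 hours and 30 minutes = 450 minutes.
Faulty clock advances: 450 x 62/60 = 465 minutes (drift: 15 minutes ahead).
Shown time: 1:00 + 465 minutes = 8:45.

Final answer: 8:45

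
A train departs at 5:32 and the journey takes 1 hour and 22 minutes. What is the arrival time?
Starting time: 5:32
Adding 22 minutes to 32 minutes: 32 + 22 = 54 minutes
Adding 1 hour: 5 + 1 = 6
Final time: 6:54

Final answer: 6:54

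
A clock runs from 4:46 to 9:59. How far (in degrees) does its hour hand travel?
The hour hand moves 0.5 degrees per minute.
Time elapsed: 9:59 - 4:46 = 313 minutes
Angular displacement: 313 x 0.5 = 156.5 degrees

Final answer: 156.5 degrees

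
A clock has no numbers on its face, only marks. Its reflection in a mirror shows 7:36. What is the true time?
Reflection across the vertical (12-6) axis maps a hand at angle A degrees to (360 - A) degrees, which sends a reading of T minutes past 12:00 to (720 - T) minutes past 12:00.
Mirror reads 7:36 = 456 minutes past 12:00.
Actual time: (720 - 456) mod 720 = 264 minutes = 4:24.

Final answer: 4:24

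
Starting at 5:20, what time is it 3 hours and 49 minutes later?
Starting time: 5:20
Adding 49 minutes to 20 minutes: 20 + 49 = 69 minutes = 1 hour and 9 minutes
Adding 3 hours: 5 + 3 + 1 (carry) = 9
Final time: 9:09

Final answer: 9:09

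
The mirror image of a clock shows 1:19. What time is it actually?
Reflection across the vertical (12-6) axis maps a hand at angle A degrees to (360 - A) degrees, which sends a reading of T minutes past 12:00 to (720 - T) minutes past 12:00.
Mirror reads 1:19 = 79 minutes past 12:00.
Actual time: (720 - 79) mod 720 = 641 minutes = 10:41.

Final answer: 10:41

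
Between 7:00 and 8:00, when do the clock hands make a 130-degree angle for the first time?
At t minutes past 7:00, the hour hand is at 30 x 7 + 0.5t degrees and the minute hand is at 6t degrees.
The smaller angle between them is 130 degrees when |30H - 5.5t| = 130 or |30H - 5.5t| = 230.
With H = 7, solve 30 x 7 - 5.5t = +/- target for each target:
  t = (30 x 7 - 130) / 5.5 = 14.55
  t = (30 x 7 + 130) / 5.5 = 61.82 (outside (0, 60))
  t = (30 x 7 - 230) / 5.5 = -3.64 (outside (0, 60))
  t = (30 x 7 + 230) / 5.5 = 80 (outside (0, 60))
Valid solutions in (0, 60): {14.55} minutes.
The first occurrence is t = 14.55 minutes.
The hands form a 130-degree angle at 14.55 minutes past 7:00.

Final answer: 14.55 minutes past 7:00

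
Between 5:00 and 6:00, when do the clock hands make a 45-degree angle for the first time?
At t minutes past 5:00, the hour hand is at 30 x 5 + 0.5t degrees and the minute hand is at 6t degrees.
The smaller angle between them is 45 degrees when |30H - 5.5t| = 45 or |30H - 5.5t| = 315.
With H = 5, solve 30 x 5 - 5.5t = +/- target for each target:
  t = (30 x 5 - 45) / 5.5 = 19.09
  t = (30 x 5 + 45) / 5.5 = 35.45
  t = (30 x 5 - 315) / 5.5 = -30 (outside (0, 60))
  t = (30 x 5 + 315) / 5.5 = 84.55 (outside (0, 60))
Valid solutions in (0, 60): {19.09, 35.45} minutes.
The first occurrence is t = 19.09 minutes.
The hands form a 45-degree angle at 19.09 minutes past 5:00.

Final answer: 19.09 minutes past 5:00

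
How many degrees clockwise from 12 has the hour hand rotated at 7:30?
The hour hand moves 30 degrees per hour and 0.5 degrees per minute.
At 7:30: (7) x 30 + 30 x 0.5 = 210 + 15 = 225 degrees

Final answer: 225 degrees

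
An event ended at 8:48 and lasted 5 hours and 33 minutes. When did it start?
Starting time: 8:48 = 528 total minutes past 12:00
Subtracting: 5 hours and 33 minutes = 333 minutes
528 - 333 = 195 minutes
= 3 hours and 15 minutes past 12:00 = 3:15

Final answer: 3:15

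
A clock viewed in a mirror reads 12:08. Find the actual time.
Reflection across the vertical (12-6) axis maps a hand at angle A degrees to (360 - A) degrees, which sends a reading of T minutes past 12:00 to (720 - T) minutes past 12:00.
Mirror reads 12:08 = 8 minutes past 12:00.
Actual time: (720 - 8) mod 720 = 712 minutes = 11:52.

Final answer: 11:52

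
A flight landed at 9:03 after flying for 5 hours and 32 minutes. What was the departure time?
Starting time: 9:03 = 543 total minutes past 12:00
Subtracting: 5 hours and 32 minutes = 332 minutes
543 - 332 = 211 minutes
= 3 hours and 31 minutes past 12:00 = 3:31

Final answer: 3:31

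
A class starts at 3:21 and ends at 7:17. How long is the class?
From 3:21 to 7:17:
(7 x 60 + 17) - (3 x 60 + 21) = 437 - 201 = 236 minutes
= 3 hours and 56 minutes

Final answer: 3 hours and 56 minutes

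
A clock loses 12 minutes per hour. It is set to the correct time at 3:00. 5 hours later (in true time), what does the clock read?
For every 60 true minutes, the faulty clock advances 60 - 12 = 48 minutes.
True elapsed: 5 hours = 300 minutes.
Faulty clock advances: 300 x 48/60 = 240 minutes (drift: 60 minutes behind).
Shown time: 3:00 + 240 minutes = 7:00.

Final answer: 7:00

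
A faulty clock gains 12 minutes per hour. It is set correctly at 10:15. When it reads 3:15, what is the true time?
For every 60 true minutes, the faulty clock advances 72 minutes, so 1 faulty-clock minute corresponds to 60/72 true minutes.
From 10:15 to 3:15 on the faulty dial is 300 minutes.
True elapsed: 300 x 60/72 = 250 minutes = 4 hours and 10 minutes.
True time: 10:15 + 4 hours and 10 minutes = 2:25.

Final answer: 2:25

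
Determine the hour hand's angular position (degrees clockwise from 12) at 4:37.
The hour hand moves 30 degrees per hour and 0.5 degrees per minute.
At 4:37: (4) x 30 + 37 x 0.5 = 120 + 18.5 = 138.5 degrees

Final answer: 138.5 degrees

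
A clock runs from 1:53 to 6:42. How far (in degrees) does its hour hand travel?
The hour hand moves 0.5 degrees per minute.
Time elapsed: 6:42 - 1:53 = 289 minutes
Angular displacement: 289 x 0.5 = 144.5 degrees

Final answer: 144.5 degrees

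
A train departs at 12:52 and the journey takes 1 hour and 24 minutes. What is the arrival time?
Starting time: 12:52
Adding 24 minutes to 52 minutes: 52 + 24 = 76 minutes = 1 hour and 16 minutes
Adding 1 hour: 12 + 1 + 1 (carry) = 14 - 12 = 2
Final time: 2:16

Final answer: 2:16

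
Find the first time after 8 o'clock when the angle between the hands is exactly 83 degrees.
At t minutes past 8:00, the hour hand is at 30 x 8 + 0.5t degrees and the minute hand is at 6t degrees.
The smaller angle between them is 83 degrees when |30H - 5.5t| = 83 or |30H - 5.5t| = 277.
With H = 8, solve 30 x 8 - 5.5t = +/- target for each target:
  t = (30 x 8 - 83) / 5.5 = 28.55
  t = (30 x 8 + 83) / 5.5 = 58.73
  t = (30 x 8 - 277) / 5.5 = -6.73 (outside (0, 60))
  t = (30 x 8 + 277) / 5.5 = 94 (outside (0, 60))
Valid solutions in (0, 60): {28.55, 58.73} minutes.
The first occurrence is t = 28.55 minutes.
The hands form a 83-degree angle at 28.55 minutes past 8:00.

Final answer: 28.55 minutes past 8:00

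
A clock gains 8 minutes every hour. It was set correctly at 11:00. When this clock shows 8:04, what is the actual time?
For every 60 true minutes, the faulty clock advances 68 minutes, so 1 faulty-clock minute corresponds to 60/68 true minutes.
From 11:00 to 8:04 on the faulty dial is 544 minutes.
True elapsed: 544 x 60/68 = 480 minutes = 8 hours.
True time: 11:00 + 8 hours = 7:00.

Final answer: 7:00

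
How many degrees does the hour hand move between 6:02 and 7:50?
The hour hand moves 0.5 degrees per minute.
Time elapsed: 7:50 - 6:02 = 108 minutes
Angular displacement: 108 x 0.5 = 54 degrees

Final answer: 54 degrees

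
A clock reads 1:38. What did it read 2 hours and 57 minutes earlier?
Starting time: 1:38 = 98 total minutes past 12:00
Subtracting: 2 hours and 57 minutes = 177 minutes
98 - 177 = -79 (negative, add 12 hours = 720) = 641 minutes
= 10 hours and 41 minutes past 12:00 = 10:41

Final answer: 10:41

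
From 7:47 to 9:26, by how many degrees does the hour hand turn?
The hour hand moves 0.5 degrees per minute.
Time elapsed: 9:26 - 7:47 = 99 minutes
Angular displacement: 99 x 0.5 = 49.5 degrees

Final answer: 49.5 degrees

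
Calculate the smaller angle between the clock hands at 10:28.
Hour hand position: 10 x 30 + 28 x 0.5 = 314 degrees
Minute hand position: 28 x 6 = 168 degrees
Difference: |314 - 168| = 146 degrees
The angle between the hands is 146 degrees

Final answer: 146 degrees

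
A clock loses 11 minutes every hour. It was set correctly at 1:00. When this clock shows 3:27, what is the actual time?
For every 60 true minutes, the faulty clock advances 49 minutes, so 1 faulty-clock minute corresponds to 60/49 true minutes.
From 1:00 to 3:27 on the faulty dial is 147 minutes.
True elapsed: 147 x 60/49 = 180 minutes = 3 hours.
True time: 1:00 + 3 hours = 4:00.

Final answer: 4:00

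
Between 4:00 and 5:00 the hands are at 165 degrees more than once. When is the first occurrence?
At t minutes past 4:00, the hour hand is at 30 x 4 + 0.5t degrees and the minute hand is at 6t degrees.
The smaller angle between them is 165 degrees when |30H - 5.5t| = 165 or |30H - 5.5t| = 195.
With H = 4, solve 30 x 4 - 5.5t = +/- target for each target:
  t = (30 x 4 - 165) / 5.5 = -8.18 (outside (0, 60))
  t = (30 x 4 + 165) / 5.5 = 51.82
  t = (30 x 4 - 195) / 5.5 = -13.64 (outside (0, 60))
  t = (30 x 4 + 195) / 5.5 = 57.27
Valid solutions in (0, 60): {51.82, 57.27} minutes.
The first occurrence is t = 51.82 minutes.
The hands form a 165-degree angle at 51.82 minutes past 4:00.

Final answer: 51.82 minutes past 4:00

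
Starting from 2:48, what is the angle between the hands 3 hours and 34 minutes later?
First find the time 3 hours and 34 minutes after 2:48.
Total minutes: 2 x 60 + 48 + 3 x 60 + 34 = 382.
382 mod 720 = 382 minutes = 6:22.
Now compute the angle at 6:22:
Hour hand: 6 x 30 + 22 x 0.5 = 191 degrees
Minute hand: 22 x 6 = 132 degrees
Difference: |191 - 132| = 59 degrees
The angle is 59 degrees

Final answer: 59 degrees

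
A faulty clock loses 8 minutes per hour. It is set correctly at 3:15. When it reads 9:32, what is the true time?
For every 60 true minutes, the faulty clock advances 52 minutes, so 1 faulty-clock minute corresponds to 60/52 true minutes.
From 3:15 to 9:32 on the faulty dial is 377 minutes.
True elapsed: 377 x 60/52 = 435 minutes = 7 hours and 15 minutes.
True time: 3:15 + 7 hours and 15 minutes = 10:30.

Final answer: 10:30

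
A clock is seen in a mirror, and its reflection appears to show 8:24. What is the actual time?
Reflection across the vertical (12-6) axis maps a hand at angle A degrees to (360 - A) degrees, which sends a reading of T minutes past 12:00 to (720 - T) minutes past 12:00.
Mirror reads 8:24 = 504 minutes past 12:00.
Actual time: (720 - 504) mod 720 = 216 minutes = 3:36.

Final answer: 3:36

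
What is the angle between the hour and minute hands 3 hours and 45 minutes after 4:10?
First find the time 3 hours and 45 minutes after 4:10.
Total minutes: 4 x 60 + 10 + 3 x 60 + 45 = 475.
475 mod 720 = 475 minutes = 7:55.
Now compute the angle at 7:55:
Hour hand: 7 x 30 + 55 x 0.5 = 237.5 degrees
Minute hand: 55 x 6 = 330 degrees
Difference: |237.5 - 330| = 92.5 degrees
The angle is 92.5 degrees

Final answer: 92.5 degrees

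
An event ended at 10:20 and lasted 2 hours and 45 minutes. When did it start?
Starting time: 10:20 = 620 total minutes past 12:00
Subtracting: 2 hours and 45 minutes = 165 minutes
620 - 165 = 455 minutes
= 7 hours and 35 minutes past 12:00 = 7:35

Final answer: 7:35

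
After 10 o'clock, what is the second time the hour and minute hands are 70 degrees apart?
At t minutes past 10:00, the hour hand is at 30 x 10 + 0.5t degrees and the minute hand is at 6t degrees.
The smaller angle between them is 70 degrees when |30H - 5.5t| = 70 or |30H - 5.5t| = 290.
With H = 10, solve 30 x 10 - 5.5t = +/- target for each target:
  t = (30 x 10 - 70) / 5.5 = 41.82
  t = (30 x 10 + 70) / 5.5 = 67.27 (outside (0, 60))
  t = (30 x 10 - 290) / 5.5 = 1.82
  t = (30 x 10 + 290) / 5.5 = 107.27 (outside (0, 60))
Valid solutions in (0, 60): {1.82, 41.82} minutes.
The second occurrence is t = 41.82 minutes.
The hands form a 70-degree angle at 41.82 minutes past 10:00.

Final answer: 41.82 minutes past 10:00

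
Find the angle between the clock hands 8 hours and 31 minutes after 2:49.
First find the time 8 hours and 31 minutes after 2:49.
Total minutes: 2 x 60 + 49 + 8 x 60 + 31 = 680.
680 mod 720 = 680 minutes = 11:20.
Now compute the angle at 11:20:
Hour hand: 11 x 30 + 20 x 0.5 = 340 degrees
Minute hand: 20 x 6 = 120 degrees
Difference: |340 - 120| = 220 degrees
Smaller angle: 360 - 220 = 140 degrees

Final answer: 140 degrees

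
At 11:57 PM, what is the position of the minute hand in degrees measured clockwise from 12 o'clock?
The minute hand moves 6 degrees per minute.
At 11:57: 57 x 6 = 342 degrees

Final answer: 342 degrees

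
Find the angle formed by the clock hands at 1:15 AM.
Hour hand position: 1 x 30 + 15 x 0.5 = 37.5 degrees
Minute hand position: 15 x 6 = 90 degrees
Difference: |37.5 - 90| = 52.5 degrees
The angle between the hands is 52.5 degrees

Final answer: 52.5 degrees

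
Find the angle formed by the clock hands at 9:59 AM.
Hour hand position: 9 x 30 + 59 x 0.5 = 299.5 degrees
Minute hand position: 59 x 6 = 354 degrees
Difference: |299.5 - 354| = 54.5 degrees
The angle between the hands is 54.5 degrees

Final answer: 54.5 degrees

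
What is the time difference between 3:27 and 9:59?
From 3:27 to 9:59:
(9 x 60 + 59) - (3 x 60 + 27) = 599 - 207 = 392 minutes
= 6 hours and 32 minutes

Final answer: 6 hours and 32 minutes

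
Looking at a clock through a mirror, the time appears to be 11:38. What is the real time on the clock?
Reflection across the vertical (12-6) axis maps a hand at angle A degrees to (360 - A) degrees, which sends a reading of T minutes past 12:00 to (720 - T) minutes past 12:00.
Mirror reads 11:38 = 698 minutes past 12:00.
Actual time: (720 - 698) mod 720 = 22 minutes = 12:22.

Final answer: 12:22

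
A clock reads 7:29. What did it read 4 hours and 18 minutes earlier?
Starting time: 7:29 = 449 total minutes past 12:00
Subtracting: 4 hours and 18 minutes = 258 minutes
449 - 258 = 191 minutes
= 3 hours and 11 minutes past 12:00 = 3:11

Final answer: 3:11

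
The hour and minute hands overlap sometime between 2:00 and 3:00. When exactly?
The minute hand gains 5.5 degrees per minute on the hour hand.
At 2:00, the hour hand is at 60 degrees and the minute hand is at 0 degrees.
The gap is 60 degrees. Time to close: 60/5.5 = 60 x 2/11 = 10.91 minutes.
The hands overlap at 10.91 minutes past 2:00.

Final answer: 10.91 minutes past 2:00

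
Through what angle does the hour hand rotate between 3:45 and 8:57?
The hour hand moves 0.5 degrees per minute.
Time elapsed: 8:57 - 3:45 = 312 minutes
Angular displacement: 312 x 0.5 = 156 degrees

Final answer: 156 degrees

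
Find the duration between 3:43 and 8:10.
From 3:43 to 8:10:
(8 x 60 + 10) - (3 x 60 + 43) = 490 - 223 = 267 minutes
= 4 hours and 27 minutes

Final answer: 4 hours and 27 minutes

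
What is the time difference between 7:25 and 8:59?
From 7:25 to 8:59:
(8 x 60 + 59) - (7 x 60 + 25) = 539 - 445 = 94 minutes
= 1 hour and 34 minutes

Final answer: 1 hour and 34 minutes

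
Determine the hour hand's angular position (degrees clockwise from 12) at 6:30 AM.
The hour hand moves 30 degrees per hour and 0.5 degrees per minute.
At 6:30: (6) x 30 + 30 x 0.5 = 180 + 15 = 195 degrees

Final answer: 195 degrees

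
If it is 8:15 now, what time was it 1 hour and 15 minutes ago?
Starting time: 8:15 = 495 total minutes past 12:00
Subtracting: 1 hour and 15 minutes = 75 minutes
495 - 75 = 420 minutes
= 7 hours past 12:00 = 7:00

Final answer: 7:00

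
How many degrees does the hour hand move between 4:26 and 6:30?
The hour hand moves 0.5 degrees per minute.
Time elapsed: 6:30 - 4:26 = 124 minutes
Angular displacement: 124 x 0.5 = 62 degrees

Final answer: 62 degrees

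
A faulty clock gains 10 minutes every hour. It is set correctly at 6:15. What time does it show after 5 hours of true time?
For every 60 true minutes, the faulty clock advances 60 + 10 = 70 minutes.
True elapsed: 5 hours = 300 minutes.
Faulty clock advances: 300 x 70/60 = 350 minutes (drift: 50 minutes ahead).
Shown time: 6:15 + 350 minutes = 12:05.

Final answer: 12:05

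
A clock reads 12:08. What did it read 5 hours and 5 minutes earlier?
Starting time: 12:08 = 8 total minutes past 12:00
Subtracting: 5 hours and 5 minutes = 305 minutes
8 - 305 = -297 (negative, add 12 hours = 720) = 423 minutes
= 7 hours and 3 minutes past 12:00 = 7:03

Final answer: 7:03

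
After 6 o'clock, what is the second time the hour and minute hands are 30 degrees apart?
At t minutes past 6:00, the hour hand is at 30 x 6 + 0.5t degrees and the minute hand is at 6t degrees.
The smaller angle between them is 30 degrees when |30H - 5.5t| = 30 or |30H - 5.5t| = 330.
With H = 6, solve 30 x 6 - 5.5t = +/- target for each target:
  t = (30 x 6 - 30) / 5.5 = 27.27
  t = (30 x 6 + 30) / 5.5 = 38.18
  t = (30 x 6 - 330) / 5.5 = -27.27 (outside (0, 60))
  t = (30 x 6 + 330) / 5.5 = 92.73 (outside (0, 60))
Valid solutions in (0, 60): {27.27, 38.18} minutes.
The second occurrence is t = 38.18 minutes.
The hands form a 30-degree angle at 38.18 minutes past 6:00.

Final answer: 38.18 minutes past 6:00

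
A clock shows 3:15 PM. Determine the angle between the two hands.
Hour hand position: 3 x 30 + 15 x 0.5 = 97.5 degrees
Minute hand position: 15 x 6 = 90 degrees
Difference: |97.5 - 90| = 7.5 degrees
The angle between the hands is 7.5 degrees

Final answer: 7.5 degrees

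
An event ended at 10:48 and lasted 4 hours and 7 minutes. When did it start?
Starting time: 10:48 = 648 total minutes past 12:00
Subtracting: 4 hours and 7 minutes = 247 minutes
648 - 247 = 401 minutes
= 6 hours and 41 minutes past 12:00 = 6:41

Final answer: 6:41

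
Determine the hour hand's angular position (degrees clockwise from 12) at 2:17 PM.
The hour hand moves 30 degrees per hour and 0.5 degrees per minute.
At 2:17: (2) x 30 + 17 x 0.5 = 60 + 8.5 = 68.5 degrees

Final answer: 68.5 degrees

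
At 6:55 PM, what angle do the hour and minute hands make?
Hour hand position: 6 x 30 + 55 x 0.5 = 207.5 degrees
Minute hand position: 55 x 6 = 330 degrees
Difference: |207.5 - 330| = 122.5 degrees
The angle between the hands is 122.5 degrees

Final answer: 122.5 degrees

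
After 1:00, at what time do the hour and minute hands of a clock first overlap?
The minute hand gains 5.5 degrees per minute on the hour hand.
At 1:00, the hour hand is at 30 degrees and the minute hand is at 0 degrees.
The gap is 30 degrees. Time to close: 30/5.5 = 60 x 1/11 = 5.45 minutes.
The hands overlap at 5.45 minutes past 1:00.

Final answer: 5.45 minutes past 1:00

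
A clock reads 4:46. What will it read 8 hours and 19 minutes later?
Starting time: 4:46
Adding 19 minutes to 46 minutes: 46 + 19 = 65 minutes = 1 hour and 5 minutes
Adding 8 hours: 4 + 8 + 1 (carry) = 13 - 12 = 1
Final time: 1:05

Final answer: 1:05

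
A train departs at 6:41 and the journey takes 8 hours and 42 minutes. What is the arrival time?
Starting time: 6:41
Adding 42 minutes to 41 minutes: 41 + 42 = 83 minutes = 1 hour and 23 minutes
Adding 8 hours: 6 + 8 + 1 (carry) = 15 - 12 = 3
Final time: 3:23

Final answer: 3:23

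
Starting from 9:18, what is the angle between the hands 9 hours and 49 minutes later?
First find the time 9 hours and 49 minutes after 9:18.
Total minutes: 9 x 60 + 18 + 9 x 60 + 49 = 1147.
1147 mod 720 = 427 minutes = 7:07.
Now compute the angle at 7:07:
Hour hand: 7 x 30 + 7 x 0.5 = 213.5 degrees
Minute hand: 7 x 6 = 42 degrees
Difference: |213.5 - 42| = 171.5 degrees
The angle is 171.5 degrees

Final answer: 171.5 degrees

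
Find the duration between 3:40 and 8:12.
From 3:40 to 8:12:
(8 x 60 + 12) - (3 x 60 + 40) = 492 - 220 = 272 minutes
= 4 hours and 32 minutes

Final answer: 4 hours and 32 minutes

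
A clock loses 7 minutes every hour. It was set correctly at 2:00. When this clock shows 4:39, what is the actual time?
For every 60 true minutes, the faulty clock advances 53 minutes, so 1 faulty-clock minute corresponds to 60/53 true minutes.
From 2:00 to 4:39 on the faulty dial is 159 minutes.
True elapsed: 159 x 60/53 = 180 minutes = 3 hours.
True time: 2:00 + 3 hours = 5:00.

Final answer: 5:00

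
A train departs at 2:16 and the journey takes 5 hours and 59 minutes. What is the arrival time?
Starting time: 2:16
Adding 59 minutes to 16 minutes: 16 + 59 = 75 minutes = 1 hour and 15 minutes
Adding 5 hours: 2 + 5 + 1 (carry) = 8
Final time: 8:15

Final answer: 8:15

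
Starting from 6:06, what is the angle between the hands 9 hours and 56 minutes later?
First find the time 9 hours and 56 minutes after 6:06.
Total minutes: 6 x 60 + 6 + 9 x 60 + 56 = 962.
962 mod 720 = 242 minutes = 4:02.
Now compute the angle at 4:02:
Hour hand: 4 x 30 + 2 x 0.5 = 121 degrees
Minute hand: 2 x 6 = 12 degrees
Difference: |121 - 12| = 109 degrees
The angle is 109 degrees

Final answer: 109 degrees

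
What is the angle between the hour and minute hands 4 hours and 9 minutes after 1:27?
First find the time 4 hours and 9 minutes after 1:27.
Total minutes: 1 x 60 + 27 + 4 x 60 + 9 = 336.
336 mod 720 = 336 minutes = 5:36.
Now compute the angle at 5:36:
Hour hand: 5 x 30 + 36 x 0.5 = 168 degrees
Minute hand: 36 x 6 = 216 degrees
Difference: |168 - 216| = 48 degrees
The angle is 48 degrees

Final answer: 48 degrees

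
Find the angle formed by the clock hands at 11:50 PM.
Hour hand position: 11 x 30 + 50 x 0.5 = 355 degrees
Minute hand position: 50 x 6 = 300 degrees
Difference: |355 - 300| = 55 degrees
The angle between the hands is 55 degrees

Final answer: 55 degrees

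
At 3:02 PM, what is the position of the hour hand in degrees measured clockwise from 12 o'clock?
The hour hand moves 30 degrees per hour and 0.5 degrees per minute.
At 3:02: (3) x 30 + 2 x 0.5 = 90 + 1 = 91 degrees

Final answer: 91 degrees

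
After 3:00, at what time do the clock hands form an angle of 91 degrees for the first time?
At t minutes past 3:00, the hour hand is at 30 x 3 + 0.5t degrees and the minute hand is at 6t degrees.
The smaller angle between them is 91 degrees when |30H - 5.5t| = 91 or |30H - 5.5t| = 269.
With H = 3, solve 30 x 3 - 5.5t = +/- target for each target:
  t = (30 x 3 - 91) / 5.5 = -0.18 (outside (0, 60))
  t = (30 x 3 + 91) / 5.5 = 32.91
  t = (30 x 3 - 269) / 5.5 = -32.55 (outside (0, 60))
  t = (30 x 3 + 269) / 5.5 = 65.27 (outside (0, 60))
Valid solutions in (0, 60): {32.91} minutes.
The first occurrence is t = 32.91 minutes.
The hands form a 91-degree angle at 32.91 minutes past 3:00.

Final answer: 32.91 minutes past 3:00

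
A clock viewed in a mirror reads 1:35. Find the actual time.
Reflection across the vertical (12-6) axis maps a hand at angle A degrees to (360 - A) degrees, which sends a reading of T minutes past 12:00 to (720 - T) minutes past 12:00.
Mirror reads 1:35 = 95 minutes past 12:00.
Actual time: (720 - 95) mod 720 = 625 minutes = 10:25.

Final answer: 10:25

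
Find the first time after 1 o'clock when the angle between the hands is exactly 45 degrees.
At t minutes past 1:00, the hour hand is at 30 x 1 + 0.5t degrees and the minute hand is at 6t degrees.
The smaller angle between them is 45 degrees when |30H - 5.5t| = 45 or |30H - 5.5t| = 315.
With H = 1, solve 30 x 1 - 5.5t = +/- target for each target:
  t = (30 x 1 - 45) / 5.5 = -2.73 (outside (0, 60))
  t = (30 x 1 + 45) / 5.5 = 13.64
  t = (30 x 1 - 315) / 5.5 = -51.82 (outside (0, 60))
  t = (30 x 1 + 315) / 5.5 = 62.73 (outside (0, 60))
Valid solutions in (0, 60): {13.64} minutes.
The first occurrence is t = 13.64 minutes.
The hands form a 45-degree angle at 13.64 minutes past 1:00.

Final answer: 13.64 minutes past 1:00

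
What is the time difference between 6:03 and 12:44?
From 6:03 to 12:44:
(12 x 60 + 44) - (6 x 60 + 3) = 764 - 363 = 401 minutes
= 6 hours and 41 minutes

Final answer: 6 hours and 41 minutes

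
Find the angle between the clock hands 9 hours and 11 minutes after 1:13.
First find the time 9 hours and 11 minutes after 1:13.
Total minutes: 1 x 60 + 13 + 9 x 60 + 11 = 624.
624 mod 720 = 624 minutes = 10:24.
Now compute the angle at 10:24:
Hour hand: 10 x 30 + 24 x 0.5 = 312 degrees
Minute hand: 24 x 6 = 144 degrees
Difference: |312 - 144| = 168 degrees
The angle is 168 degrees

Final answer: 168 degrees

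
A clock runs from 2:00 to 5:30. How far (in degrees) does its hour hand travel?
The hour hand moves 0.5 degrees per minute.
Time elapsed: 5:30 - 2:00 = 210 minutes
Angular displacement: 210 x 0.5 = 105 degrees

Final answer: 105 degrees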